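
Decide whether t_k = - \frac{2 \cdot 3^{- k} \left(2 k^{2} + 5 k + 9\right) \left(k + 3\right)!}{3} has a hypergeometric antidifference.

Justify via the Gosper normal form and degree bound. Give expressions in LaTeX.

Yes. s_k = - 2 \cdot 3^{- k} \left(2 k + 1\right) \left(k + 3\right)!.

Compute t_(k+1)/t_k: get (k + 4)*(5*k + 2*(k + 1)**2 + 14)/(3*(2*k**2 + 5*k + 9)).
Take A(k)=k/3 + 4/3, B(k)=1, C(k)=k**2 + 5*k/2 + 9/2.
Need (k/3 + 4/3)·f(k+1) − (1)·f(k) = k**2 + 5*k/2 + 9/2.
deg f ≤ 1 (via 1,0,2).
Solve for f: f(k) = 3*(2*k + 1)/2 (degree 1 ≤ 1).
Certificate R = B(k−1)f/C = 3*(2*k + 1)/(2*k**2 + 5*k + 9) gives s_k = -2*(2*k + 1)*factorial(k + 3)/3**k.
Δs = -2*(2*k**2 + 5*k + 9)*factorial(k + 3)/(3*3**k), as required.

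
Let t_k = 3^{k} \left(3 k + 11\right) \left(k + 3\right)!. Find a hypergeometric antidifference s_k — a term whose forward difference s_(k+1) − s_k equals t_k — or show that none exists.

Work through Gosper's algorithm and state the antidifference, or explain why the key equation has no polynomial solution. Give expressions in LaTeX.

s_k = 3^{k} \left(k + 3\right)!

Compute t_(k+1)/t_k: get 3*(k + 4)*(3*k + 14)/(3*k + 11).
Factor: A=3*k + 12; B=1; C=k + 11/3.
f must satisfy (3*k + 12)·f(k+1) − (1)·f(k) = k + 11/3.
d = 0 from the (1,0,1) case.
A polynomial solution: f(k) = 1/3.
So s_k = (B(k−1)f/C)·t_k = (1/(3*k + 11))·t_k = 3**k*factorial(k + 3).
Δs = 3**k*(3*k + 11)*factorial(k + 3), as required.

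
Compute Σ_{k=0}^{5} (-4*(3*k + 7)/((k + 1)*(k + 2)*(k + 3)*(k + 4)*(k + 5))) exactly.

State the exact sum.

Σ = -103/315

Step 1: r(k) = (k + 1)*(3*k + 10)/((k + 6)*(3*k + 7)).
Normal form (A,B,C) = (k + 1, k + 6, k + 7/3).
Set up (k + 1)·f(k+1) − (k + 5)·f(k) − (k + 7/3) = 0.
d = 4 from the (1,1,1) case.
Solve for f: f(k) = k*(k + 2)*(k**2 + 8*k + 19)/36 (degree 4 ≤ 4).
R(k) = B(k−1)·f(k)/C(k) = k*(k + 2)*(k + 5)*(k**2 + 8*k + 19)/(12*(3*k + 7)); s_k = R·t_k = k*(-k**2 - 8*k - 19)/(3*(k**3 + 8*k**2 + 19*k + 12)).
Check: Δs_k = 4*(-3*k - 7)/(k**5 + 15*k**4 + 85*k**3 + 225*k**2 + 274*k + 120). ✓
Sum = s_(6) − s_(0); s_(6) = -103/315, s_(0) = 0 ⇒ -103/315.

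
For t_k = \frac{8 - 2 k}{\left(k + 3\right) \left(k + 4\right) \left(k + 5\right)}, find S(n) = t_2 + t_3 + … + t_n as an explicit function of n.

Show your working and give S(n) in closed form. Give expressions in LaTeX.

Compute t_(k+1)/t_k: get (k - 3)*(k + 3)/((k - 4)*(k + 6)).
Factor: A=k + 3; B=k + 6; C=k - 4.
Set up (k + 3)·f(k+1) − (k + 5)·f(k) − (k - 4) = 0.
deg f ≤ 2 (via 1,1,1).
Match coefficients ⇒ f(k) = -k*(k + 31)/24.
Then R = B(k−1)f/C = -k*(k + 5)*(k + 31)/(24*(k - 4)), so s_k = R(k)·t_k = k*(k + 31)/(12*(k + 3)*(k + 4)).
Δs = 2*(4 - k)/(k**3 + 12*k**2 + 47*k + 60), as required.
Telescope: S(n) = s_(n+1) − s_(2) = (n**2 + 33*n + 32)/(12*(n**2 + 9*n + 20)) − (11/60) = (-n**2 + 11*n - 10)/(10*(n**2 + 9*n + 20)).

S(n) = \frac{- n^{2} + 11 n - 10}{10 \left(n^{2} + 9 n + 20\right)}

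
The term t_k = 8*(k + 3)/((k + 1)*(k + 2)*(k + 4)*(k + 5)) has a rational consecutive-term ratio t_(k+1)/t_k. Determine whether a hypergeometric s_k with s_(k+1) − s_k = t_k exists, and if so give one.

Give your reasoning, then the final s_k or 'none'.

s_k = k*(k + 5)/(k**2 + 5*k + 4)

Ratio r(k) = (k + 1)*(k + 4)**2/((k + 3)**2*(k + 6)).
So A=k + 1 and B=k + 6, with C=k**2 + 6*k + 9.
Need (k + 1)·f(k+1) − (k + 5)·f(k) = k**2 + 6*k + 9.
d = 4 from the (1,1,2) case.
A polynomial solution: f(k) = k*(k + 2)*(k + 3)*(k + 5)/8.
Then R = B(k−1)f/C = k*(k + 2)*(k + 5)**2/(8*(k + 3)), so s_k = R(k)·t_k = k*(k + 5)/(k**2 + 5*k + 4).
Verify: 8*(k + 3)/(k**4 + 12*k**3 + 49*k**2 + 78*k + 40) matches t_k.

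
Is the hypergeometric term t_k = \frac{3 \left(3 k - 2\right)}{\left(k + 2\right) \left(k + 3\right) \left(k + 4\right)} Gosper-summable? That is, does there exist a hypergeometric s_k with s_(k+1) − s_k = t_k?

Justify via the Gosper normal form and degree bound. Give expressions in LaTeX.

Yes. s_k = \frac{k \left(k - 4\right)}{\left(k + 2\right) \left(k + 3\right)}.

The ratio is (k + 2)*(3*k + 1)/((k + 5)*(3*k - 2)).
Normal form (A,B,C) = (k + 2, k + 5, k - 2/3).
Need (k + 2)·f(k+1) − (k + 4)·f(k) = k - 2/3.
d = 2 from the (1,1,1) case.
Solving with deg f ≤ 2: f(k) = k*(k - 4)/9.
Certificate R = B(k−1)f/C = k*(k - 4)*(k + 4)/(3*(3*k - 2)) gives s_k = k*(k - 4)/((k + 2)*(k + 3)).
s_(k+1) − s_k = 3*(3*k - 2)/(k**3 + 9*k**2 + 26*k + 24) = t_k.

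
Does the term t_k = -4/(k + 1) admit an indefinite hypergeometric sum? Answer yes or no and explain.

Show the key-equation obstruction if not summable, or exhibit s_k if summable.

No; the coefficient equations for f are inconsistent.

r(k) = (k + 1)/(k + 2) after simplifying.
Normal form (A,B,C) = (k + 1, k + 2, 1).
f must satisfy (k + 1)·f(k+1) − (k + 1)·f(k) = 1.
d = 0 from the (1,1,0) case.
f = c0 ⇒ A·f(k+1) − B(k−1)·f(k) − C = -1. The system {-1 = 0} is inconsistent; no antidifference.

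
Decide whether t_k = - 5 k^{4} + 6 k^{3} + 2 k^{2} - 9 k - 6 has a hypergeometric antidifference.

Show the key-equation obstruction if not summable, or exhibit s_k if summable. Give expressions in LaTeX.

Yes. s_k = k \left(- k^{4} + 4 k^{3} - 4 k^{2} - 4 k - 1\right).

t_(k+1)/t_k = (5*k**4 + 14*k**3 + 10*k**2 + 7*k + 12)/(5*k**4 - 6*k**3 - 2*k**2 + 9*k + 6).
A = 1, B = 1, C = k**4 - 6*k**3/5 - 2*k**2/5 + 9*k/5 + 6/5.
Key eq: (1)·f(k+1) = (1)·f(k) + (k**4 - 6*k**3/5 - 2*k**2/5 + 9*k/5 + 6/5).
From deg A=0, deg B=0, deg C=4: d=5.
Match coefficients ⇒ f(k) = k*(k**4 - 4*k**3 + 4*k**2 + 4*k + 1)/5.
Then R = B(k−1)f/C = k*(k**4 - 4*k**3 + 4*k**2 + 4*k + 1)/(5*k**4 - 6*k**3 - 2*k**2 + 9*k + 6), so s_k = R(k)·t_k = k*(-k**4 + 4*k**3 - 4*k**2 - 4*k - 1).
Δs = -5*k**4 + 6*k**3 + 2*k**2 - 9*k - 6, as required.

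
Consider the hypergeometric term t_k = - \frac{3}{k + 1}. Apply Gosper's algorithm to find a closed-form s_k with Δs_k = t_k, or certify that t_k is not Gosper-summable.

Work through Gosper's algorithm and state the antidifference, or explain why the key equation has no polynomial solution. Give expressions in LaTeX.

Ratio r(k) = (k + 1)/(k + 2).
Normal form (A,B,C) = (k + 1, k + 2, 1).
Key eq: (k + 1)·f(k+1) = (k + 1)·f(k) + (1).
deg f ≤ 0 (via 1,1,0).
Generic f = c0 gives residual -1; -1 = 0 cannot hold, so t_k is not Gosper-summable.

no hypergeometric antidifference exists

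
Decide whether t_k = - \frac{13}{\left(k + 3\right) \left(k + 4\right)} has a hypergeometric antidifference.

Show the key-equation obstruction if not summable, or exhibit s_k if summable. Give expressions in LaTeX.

Yes. s_k = - \frac{13 k}{3 k + 9}.

Step 1: r(k) = (k + 3)/(k + 5).
Factor: A=k + 3; B=k + 5; C=1.
Key eq: (k + 3)·f(k+1) = (k + 4)·f(k) + (1).
Degrees (1,1,0) ⇒ d ≤ 1.
Coefficient equations give f(k) = k/3.
Certificate R = B(k−1)f/C = k*(k + 4)/3 gives s_k = -13*k/(3*k + 9).
Verify: -13/(k**2 + 7*k + 12) matches t_k.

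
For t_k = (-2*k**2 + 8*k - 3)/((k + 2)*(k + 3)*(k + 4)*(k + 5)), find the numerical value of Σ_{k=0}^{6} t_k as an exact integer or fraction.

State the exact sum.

Σ = -7/440

Step 1: r(k) = (2*k**3 - 11*k - 6)/(2*k**3 + 4*k**2 - 45*k + 18).
Factor: A=k + 2; B=k + 6; C=k**2 - 4*k + 3/2.
Set up (k + 2)·f(k+1) − (k + 5)·f(k) − (k**2 - 4*k + 3/2) = 0.
From deg A=1, deg B=1, deg C=2: d=3.
A polynomial solution: f(k) = k*(k**2 - 7*k + 18)/16.
Get s_k = R·t_k = k*(-k**2 + 7*k - 18)/(8*(k + 2)*(k + 3)*(k + 4)) with R(k) = B(k−1)f(k)/C(k) = k*(k + 5)*(k**2 - 7*k + 18)/(8*(2*k**2 - 8*k + 3)).
Check: Δs_k = (-2*k**2 + 8*k - 3)/(k**4 + 14*k**3 + 71*k**2 + 154*k + 120). ✓
Evaluate s at k=7 and k=0: -7/440 and 0; difference -7/440.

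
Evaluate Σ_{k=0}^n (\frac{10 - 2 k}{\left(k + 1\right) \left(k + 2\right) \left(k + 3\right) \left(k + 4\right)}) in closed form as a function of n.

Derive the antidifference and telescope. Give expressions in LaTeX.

S(n) = \frac{n^{3} + 9 n^{2} + 28 n + 20}{2 \left(n^{3} + 9 n^{2} + 26 n + 24\right)}

Compute t_(k+1)/t_k: get (k - 4)*(k + 1)/((k - 5)*(k + 5)).
Take A(k)=k + 1, B(k)=k + 5, C(k)=k - 5.
Need (k + 1)·f(k+1) − (k + 4)·f(k) = k - 5.
Degrees (1,1,1) ⇒ d ≤ 3.
Solving with deg f ≤ 3: f(k) = -k*(k**2 + 6*k + 13)/4.
Then R = B(k−1)f/C = -k*(k + 4)*(k**2 + 6*k + 13)/(4*(k - 5)), so s_k = R(k)·t_k = k*(k**2 + 6*k + 13)/(2*(k + 1)*(k + 2)*(k + 3)).
Verify: 2*(5 - k)/(k**4 + 10*k**3 + 35*k**2 + 50*k + 24) matches t_k.
Evaluate: s_(n+1) = (n**3 + 9*n**2 + 28*n + 20)/(2*(n**3 + 9*n**2 + 26*n + 24)); subtract s_(0) = 0 ⇒ S(n) = (n**3 + 9*n**2 + 28*n + 20)/(2*(n**3 + 9*n**2 + 26*n + 24)).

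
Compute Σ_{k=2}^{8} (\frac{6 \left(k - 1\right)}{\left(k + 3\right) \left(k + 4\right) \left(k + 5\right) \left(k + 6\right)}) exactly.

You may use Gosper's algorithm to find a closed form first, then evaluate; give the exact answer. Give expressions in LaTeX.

Σ = 4/195

r(k) = k*(k + 3)/((k - 1)*(k + 7)) after simplifying.
So A=k + 3 and B=k + 7, with C=k - 1.
f must satisfy (k + 3)·f(k+1) − (k + 6)·f(k) = k - 1.
Degrees (1,1,1) ⇒ d ≤ 3.
Solving with deg f ≤ 3: f(k) = k*(k - 7)*(k + 19)/360.
Then R = B(k−1)f/C = k*(k - 7)*(k + 6)*(k + 19)/(360*(k - 1)), so s_k = R(k)·t_k = k*(k**2 + 12*k - 133)/(60*(k + 3)*(k + 4)*(k + 5)).
Verify: 6*(k - 1)/(k**4 + 18*k**3 + 119*k**2 + 342*k + 360) matches t_k.
Σ_(k=2)^(8) t_k = s_(9) − s_(2) = 1/260 − (-1/60) = 4/195.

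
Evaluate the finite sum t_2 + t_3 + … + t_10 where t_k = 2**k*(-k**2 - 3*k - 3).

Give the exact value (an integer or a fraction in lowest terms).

Σ = -231404

Ratio r(k) = 2*(k**2 + 5*k + 7)/(k**2 + 3*k + 3).
Normal form (A,B,C) = (2, 1, k**2 + 3*k + 3).
Set up (2)·f(k+1) − (1)·f(k) − (k**2 + 3*k + 3) = 0.
Bound: deg f ≤ 2.
A polynomial solution: f(k) = k**2 - k + 3.
So s_k = (B(k−1)f/C)·t_k = ((k**2 - k + 3)/(k**2 + 3*k + 3))·t_k = 2**k*(-k**2 + k - 3).
Check: Δs_k = 2**k*(-k**2 - 3*k - 3). ✓
Σ_(k=2)^(10) t_k = s_(11) − s_(2) = -231424 − (-20) = -231404.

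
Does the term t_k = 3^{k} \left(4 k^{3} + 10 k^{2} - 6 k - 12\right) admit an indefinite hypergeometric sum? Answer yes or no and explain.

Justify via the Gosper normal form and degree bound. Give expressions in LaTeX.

Yes. s_k = 3^{k} \left(2 k^{3} - 4 k^{2} - 3\right).

Ratio r(k) = 3*(2*k**3 + 11*k**2 + 13*k - 2)/(2*k**3 + 5*k**2 - 3*k - 6).
Gosper form: A/B · C(k+1)/C(k) with A=3, B=1, C=k**3 + 5*k**2/2 - 3*k/2 - 3.
Key eq: (3)·f(k+1) = (1)·f(k) + (k**3 + 5*k**2/2 - 3*k/2 - 3).
Degrees (0,0,3) ⇒ d ≤ 3.
Solving with deg f ≤ 3: f(k) = (2*k**3 - 4*k**2 - 3)/4.
Get s_k = R·t_k = 3**k*(2*k**3 - 4*k**2 - 3) with R(k) = B(k−1)f(k)/C(k) = (2*k**3 - 4*k**2 - 3)/(2*(k + 1)*(2*k**2 + 3*k - 6)).
s_(k+1) − s_k = 3**k*(4*k**3 + 10*k**2 - 6*k - 12) = t_k.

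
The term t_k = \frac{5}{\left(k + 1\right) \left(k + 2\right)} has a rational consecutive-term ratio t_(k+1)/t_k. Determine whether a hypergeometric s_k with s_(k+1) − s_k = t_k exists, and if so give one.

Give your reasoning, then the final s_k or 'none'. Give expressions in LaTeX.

s_k = \frac{5 k}{k + 1}

r(k) = (k + 1)/(k + 3) after simplifying.
A = k + 1, B = k + 3, C = 1.
Need (k + 1)·f(k+1) − (k + 2)·f(k) = 1.
deg f ≤ 1 (via 1,1,0).
A polynomial solution: f(k) = k.
So s_k = (B(k−1)f/C)·t_k = (k*(k + 2))·t_k = 5*k/(k + 1).
Verify: 5/(k**2 + 3*k + 2) matches t_k.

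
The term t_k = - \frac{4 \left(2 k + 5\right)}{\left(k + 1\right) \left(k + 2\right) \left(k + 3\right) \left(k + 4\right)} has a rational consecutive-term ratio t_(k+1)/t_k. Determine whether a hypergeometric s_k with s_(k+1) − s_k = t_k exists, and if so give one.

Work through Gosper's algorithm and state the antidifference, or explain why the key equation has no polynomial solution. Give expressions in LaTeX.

Ratio r(k) = (k + 1)*(2*k + 7)/((k + 5)*(2*k + 5)).
Factor: A=k + 1; B=k + 5; C=k + 5/2.
Solve (k + 1)·f(k+1) − (k + 4)·f(k) = k + 5/2.
Degrees (1,1,1) ⇒ d ≤ 3.
A polynomial solution: f(k) = k*(k + 2)*(k + 4)/6.
So s_k = (B(k−1)f/C)·t_k = (k*(k + 2)*(k + 4)**2/(3*(2*k + 5)))·t_k = 4*k*(-k - 4)/(3*(k**2 + 4*k + 3)).
Δs = 4*(-2*k - 5)/(k**4 + 10*k**3 + 35*k**2 + 50*k + 24), as required.

s_k = \frac{4 k \left(- k - 4\right)}{3 \left(k^{2} + 4 k + 3\right)}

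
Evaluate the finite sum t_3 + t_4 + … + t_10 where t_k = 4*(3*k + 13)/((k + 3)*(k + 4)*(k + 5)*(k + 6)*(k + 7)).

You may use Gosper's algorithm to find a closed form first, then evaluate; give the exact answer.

Σ = 211/25704

Step 1: r(k) = (k + 3)*(3*k + 16)/((k + 8)*(3*k + 13)).
Take A(k)=k + 3, B(k)=k + 8, C(k)=k + 13/3.
Solve (k + 3)·f(k+1) − (k + 7)·f(k) = k + 13/3.
From deg A=1, deg B=1, deg C=1: d=4.
Coefficient equations give f(k) = k*(k + 4)*(k**2 + 14*k + 63)/270.
So s_k = (B(k−1)f/C)·t_k = (k*(k + 4)*(k + 7)*(k**2 + 14*k + 63)/(90*(3*k + 13)))·t_k = 2*k*(k**2 + 14*k + 63)/(45*(k**3 + 14*k**2 + 63*k + 90)).
s_(k+1) − s_k = 4*(3*k + 13)/(k**5 + 25*k**4 + 245*k**3 + 1175*k**2 + 2754*k + 2520) = t_k.
Sum = s_(11) − s_(3); s_(11) = 1859/42840, s_(3) = 19/540 ⇒ 211/25704.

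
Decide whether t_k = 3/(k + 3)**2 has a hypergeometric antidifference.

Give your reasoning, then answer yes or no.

t_(k+1)/t_k = (k + 3)**2/(k + 4)**2.
A = k**2 + 6*k + 9, B = k**2 + 8*k + 16, C = 1.
Need (k**2 + 6*k + 9)·f(k+1) − (k**2 + 6*k + 9)·f(k) = 1.
From deg A=2, deg B=2, deg C=0: d=0.
Generic f = c0 gives residual -1; -1 = 0 cannot hold, so t_k is not Gosper-summable.

No — t_k has no hypergeometric antidifference.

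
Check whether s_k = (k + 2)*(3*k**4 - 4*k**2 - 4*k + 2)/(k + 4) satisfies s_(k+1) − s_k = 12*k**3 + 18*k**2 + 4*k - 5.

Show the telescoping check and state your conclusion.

s_(k+1) = -(k + 3)*(4*k - 3*(k + 1)**4 + 4*(k + 1)**2 + 2)/(k + 5)
s_(k+1) − s_k = (12*k**5 + 108*k**4 + 274*k**3 + 231*k**2 + 5*k - 56)/(k**2 + 9*k + 20)
(s_(k+1) − s_k) − t_k = 2*(-9*k**4 - 66*k**3 - 80*k**2 - 15*k + 22)/(k**2 + 9*k + 20)

Invalid: residual 2*(-9*k**4 - 66*k**3 - 80*k**2 - 15*k + 22)/(k**2 + 9*k + 20) ≠ 0.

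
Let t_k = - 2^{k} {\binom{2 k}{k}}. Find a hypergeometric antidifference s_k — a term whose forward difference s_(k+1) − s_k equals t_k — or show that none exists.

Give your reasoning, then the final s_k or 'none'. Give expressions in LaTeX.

Step 1: r(k) = 4*(2*k + 1)/(k + 1).
Gosper form: A/B · C(k+1)/C(k) with A=8*k + 4, B=k + 1, C=1.
Solve (8*k + 4)·f(k+1) − (k)·f(k) = 1.
Degrees (1,1,0) ⇒ d ≤ -1.
Negative degree bound (-1): no f exists, t_k not Gosper-summable.

not Gosper-summable; s_k does not exist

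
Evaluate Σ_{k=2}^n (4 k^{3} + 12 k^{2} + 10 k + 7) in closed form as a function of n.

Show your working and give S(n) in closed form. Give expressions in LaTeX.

S(n) = n^{4} + 6 n^{3} + 12 n^{2} + 14 n - 33

Step 1: r(k) = (4*k**3 + 24*k**2 + 46*k + 33)/(4*k**3 + 12*k**2 + 10*k + 7).
A = 1, B = 1, C = k**3 + 3*k**2 + 5*k/2 + 7/4.
Set up (1)·f(k+1) − (1)·f(k) − (k**3 + 3*k**2 + 5*k/2 + 7/4) = 0.
deg f ≤ 4 (via 0,0,3).
Solve for f: f(k) = k*(k**3 + 2*k**2 + 4)/4 (degree 4 ≤ 4).
R(k) = B(k−1)·f(k)/C(k) = k*(k**3 + 2*k**2 + 4)/(4*k**3 + 12*k**2 + 10*k + 7); s_k = R·t_k = k*(k**3 + 2*k**2 + 4).
Check: Δs_k = 4*k**3 + 12*k**2 + 10*k + 7. ✓
s_(n+1) = n**4 + 6*n**3 + 12*n**2 + 14*n + 7 and s_(2) = 40, so S(n) = n**4 + 6*n**3 + 12*n**2 + 14*n - 33.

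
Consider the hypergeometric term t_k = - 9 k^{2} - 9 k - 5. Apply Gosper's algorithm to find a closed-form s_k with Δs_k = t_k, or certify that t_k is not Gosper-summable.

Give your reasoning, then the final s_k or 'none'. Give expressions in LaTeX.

s_k = k \left(- 3 k^{2} - 2\right)

Step 1: r(k) = (9*k**2 + 27*k + 23)/(9*k**2 + 9*k + 5).
Gosper form: A/B · C(k+1)/C(k) with A=1, B=1, C=k**2 + k + 5/9.
Key eq: (1)·f(k+1) = (1)·f(k) + (k**2 + k + 5/9).
d = 3 from the (0,0,2) case.
Solve for f: f(k) = k*(3*k**2 + 2)/9 (degree 3 ≤ 3).
So s_k = (B(k−1)f/C)·t_k = (k*(3*k**2 + 2)/(9*k**2 + 9*k + 5))·t_k = k*(-3*k**2 - 2).
s_(k+1) − s_k = -9*k**2 - 9*k - 5 = t_k.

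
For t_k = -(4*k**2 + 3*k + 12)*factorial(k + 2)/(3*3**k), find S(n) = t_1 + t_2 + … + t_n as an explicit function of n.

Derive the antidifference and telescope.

Ratio r(k) = (k + 3)*(3*k + 4*(k + 1)**2 + 15)/(3*(4*k**2 + 3*k + 12)).
A = k/3 + 1, B = 1, C = k**2 + 3*k/4 + 3.
Need (k/3 + 1)·f(k+1) − (1)·f(k) = k**2 + 3*k/4 + 3.
From deg A=1, deg B=0, deg C=2: d=1.
A polynomial solution: f(k) = 3*(4*k - 1)/4.
R(k) = B(k−1)·f(k)/C(k) = 3*(4*k - 1)/(4*k**2 + 3*k + 12); s_k = R·t_k = -(4*k - 1)*factorial(k + 2)/3**k.
s_(k+1) − s_k = -(4*k**2 + 3*k + 12)*factorial(k + 2)/(3*3**k) = t_k.
s_(n+1) = -3**(-n - 1)*(4*n + 3)*factorial(n + 3) and s_(1) = -6, so S(n) = 6 - 4*n*factorial(n + 3)/(3*3**n) - factorial(n + 3)/3**n.

S(n) = 6 - 4*n*factorial(n + 3)/(3*3**n) - factorial(n + 3)/3**n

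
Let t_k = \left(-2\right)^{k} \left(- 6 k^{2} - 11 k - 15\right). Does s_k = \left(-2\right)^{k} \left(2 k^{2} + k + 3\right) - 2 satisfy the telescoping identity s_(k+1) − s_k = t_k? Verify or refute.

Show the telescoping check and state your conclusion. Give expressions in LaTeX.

Valid: the claim telescopes to t_k.

s_(k+1) = -2*(-2)**k*(k + 2*(k + 1)**2 + 4) - 2
s_(k+1) − s_k = (-2)**k*(-6*k**2 - 11*k - 15)
(s_(k+1) − s_k) − t_k = 0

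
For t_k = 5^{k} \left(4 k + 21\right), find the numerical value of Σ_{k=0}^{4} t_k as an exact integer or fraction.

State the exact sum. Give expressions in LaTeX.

Σ = 28121

The ratio is 5*(4*k + 25)/(4*k + 21).
Gosper form: A/B · C(k+1)/C(k) with A=5, B=1, C=k + 21/4.
Set up (5)·f(k+1) − (1)·f(k) − (k + 21/4) = 0.
Bound: deg f ≤ 1.
Match coefficients ⇒ f(k) = (k + 4)/4.
So s_k = (B(k−1)f/C)·t_k = ((k + 4)/(4*k + 21))·t_k = 5**k*(k + 4).
s_(k+1) − s_k = 5**k*(4*k + 21) = t_k.
Sum = s_(5) − s_(0); s_(5) = 28125, s_(0) = 4 ⇒ 28121.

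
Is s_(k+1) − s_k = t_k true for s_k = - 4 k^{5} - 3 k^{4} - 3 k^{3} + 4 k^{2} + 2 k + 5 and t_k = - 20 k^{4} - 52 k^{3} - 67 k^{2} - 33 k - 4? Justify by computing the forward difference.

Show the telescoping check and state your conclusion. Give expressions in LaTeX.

s_(k+1) = -4*k**5 - 23*k**4 - 55*k**3 - 63*k**2 - 31*k + 1
s_(k+1) − s_k = -20*k**4 - 52*k**3 - 67*k**2 - 33*k - 4
(s_(k+1) − s_k) − t_k = 0

valid (s_(k+1) − s_k reduces to t_k)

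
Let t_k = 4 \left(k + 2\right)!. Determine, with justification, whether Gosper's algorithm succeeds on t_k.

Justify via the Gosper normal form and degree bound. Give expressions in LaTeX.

Compute t_(k+1)/t_k: get k + 3.
Gosper form: A/B · C(k+1)/C(k) with A=k + 3, B=1, C=1.
Solve (k + 3)·f(k+1) − (1)·f(k) = 1.
Bound: deg f ≤ -1.
d = -1 < 0 ⇒ no nonzero polynomial f; not summable.

No; the degree bound rules out any f.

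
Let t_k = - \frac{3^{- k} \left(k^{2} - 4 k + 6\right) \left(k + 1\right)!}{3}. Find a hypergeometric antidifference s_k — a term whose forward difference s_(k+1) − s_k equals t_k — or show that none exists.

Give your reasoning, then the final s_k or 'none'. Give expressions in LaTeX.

r(k) = (k**3 - k + 6)/(3*(k**2 - 4*k + 6)) after simplifying.
Normal form (A,B,C) = (k/3 + 2/3, 1, k**2 - 4*k + 6).
Need (k/3 + 2/3)·f(k+1) − (1)·f(k) = k**2 - 4*k + 6.
Degrees (1,0,2) ⇒ d ≤ 1.
Match coefficients ⇒ f(k) = 3*(k - 4).
R(k) = B(k−1)·f(k)/C(k) = 3*(k - 4)/(k**2 - 4*k + 6); s_k = R·t_k = -(k - 4)*factorial(k + 1)/3**k.
Δs = -(k**2 - 4*k + 6)*factorial(k + 1)/(3*3**k), as required.

s_k = - 3^{- k} \left(k - 4\right) \left(k + 1\right)!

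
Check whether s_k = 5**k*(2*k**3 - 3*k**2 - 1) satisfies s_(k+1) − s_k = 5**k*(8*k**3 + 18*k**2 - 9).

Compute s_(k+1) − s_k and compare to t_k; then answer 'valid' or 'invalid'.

valid; difference matches t_k

s_(k+1) = 5**(k + 1)*(2*k**3 + 3*k**2 - 2)
s_(k+1) − s_k = 5**k*(8*k**3 + 18*k**2 - 9)
(s_(k+1) − s_k) − t_k = 0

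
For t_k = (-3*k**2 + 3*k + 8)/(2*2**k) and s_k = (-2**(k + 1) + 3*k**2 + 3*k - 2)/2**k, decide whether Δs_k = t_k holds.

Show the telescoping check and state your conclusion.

valid; difference matches t_k

s_(k+1) = (-4*2**k + 3*k**2 + 9*k + 4)/(2*2**k)
s_(k+1) − s_k = (-3*k**2 + 3*k + 8)/(2*2**k)
(s_(k+1) − s_k) − t_k = 0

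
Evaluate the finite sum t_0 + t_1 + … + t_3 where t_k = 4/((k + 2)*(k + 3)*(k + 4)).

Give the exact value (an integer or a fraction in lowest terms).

Ratio r(k) = (k + 2)/(k + 5).
Normal form (A,B,C) = (k + 2, k + 5, 1).
Set up (k + 2)·f(k+1) − (k + 4)·f(k) − (1) = 0.
d = 2 from the (1,1,0) case.
A polynomial solution: f(k) = k*(k + 5)/12.
Get s_k = R·t_k = k*(k + 5)/(3*(k + 2)*(k + 3)) with R(k) = B(k−1)f(k)/C(k) = k*(k + 4)*(k + 5)/12.
Check: Δs_k = 4/(k**3 + 9*k**2 + 26*k + 24). ✓
Evaluate s at k=4 and k=0: 2/7 and 0; difference 2/7.

Σ = 2/7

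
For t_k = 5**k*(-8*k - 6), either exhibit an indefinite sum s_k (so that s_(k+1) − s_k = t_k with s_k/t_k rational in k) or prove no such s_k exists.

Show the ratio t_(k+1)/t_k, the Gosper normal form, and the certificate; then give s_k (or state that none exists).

s_k = 5**k*(1 - 2*k)

Ratio r(k) = 5*(4*k + 7)/(4*k + 3).
Normal form (A,B,C) = (5, 1, k + 3/4).
Need (5)·f(k+1) − (1)·f(k) = k + 3/4.
d = 1 from the (0,0,1) case.
Solve for f: f(k) = (2*k - 1)/8 (degree 1 ≤ 1).
Certificate R = B(k−1)f/C = (2*k - 1)/(2*(4*k + 3)) gives s_k = 5**k*(1 - 2*k).
s_(k+1) − s_k = 5**k*(-8*k - 6) = t_k.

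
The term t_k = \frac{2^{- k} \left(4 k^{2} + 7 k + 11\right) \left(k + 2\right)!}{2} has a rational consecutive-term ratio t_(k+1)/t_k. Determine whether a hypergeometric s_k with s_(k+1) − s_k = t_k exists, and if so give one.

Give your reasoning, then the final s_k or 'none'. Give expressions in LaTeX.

Step 1: r(k) = (k + 3)*(7*k + 4*(k + 1)**2 + 18)/(2*(4*k**2 + 7*k + 11)).
Normal form (A,B,C) = (k/2 + 3/2, 1, k**2 + 7*k/4 + 11/4).
Solve (k/2 + 3/2)·f(k+1) − (1)·f(k) = k**2 + 7*k/4 + 11/4.
Degrees (1,0,2) ⇒ d ≤ 1.
A polynomial solution: f(k) = (4*k - 1)/2.
R(k) = B(k−1)·f(k)/C(k) = 2*(4*k - 1)/(4*k**2 + 7*k + 11); s_k = R·t_k = (4*k - 1)*factorial(k + 2)/2**k.
Δs = (4*k**2 + 7*k + 11)*factorial(k + 2)/(2*2**k), as required.

s_k = 2^{- k} \left(4 k - 1\right) \left(k + 2\right)!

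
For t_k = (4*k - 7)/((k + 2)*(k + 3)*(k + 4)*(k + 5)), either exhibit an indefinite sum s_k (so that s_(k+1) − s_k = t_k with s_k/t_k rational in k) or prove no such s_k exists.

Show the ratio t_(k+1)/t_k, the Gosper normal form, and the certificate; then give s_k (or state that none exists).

s_k = k*(-k**2 - 9*k - 74)/(24*(k + 2)*(k + 3)*(k + 4))

The ratio is (k + 2)*(4*k - 3)/((k + 6)*(4*k - 7)).
Normal form (A,B,C) = (k + 2, k + 6, k - 7/4).
Set up (k + 2)·f(k+1) − (k + 5)·f(k) − (k - 7/4) = 0.
Bound: deg f ≤ 3.
Coefficient equations give f(k) = -k*(k**2 + 9*k + 74)/96.
Then R = B(k−1)f/C = -k*(k + 5)*(k**2 + 9*k + 74)/(24*(4*k - 7)), so s_k = R(k)·t_k = k*(-k**2 - 9*k - 74)/(24*(k + 2)*(k + 3)*(k + 4)).
Δs = (4*k - 7)/(k**4 + 14*k**3 + 71*k**2 + 154*k + 120), as required.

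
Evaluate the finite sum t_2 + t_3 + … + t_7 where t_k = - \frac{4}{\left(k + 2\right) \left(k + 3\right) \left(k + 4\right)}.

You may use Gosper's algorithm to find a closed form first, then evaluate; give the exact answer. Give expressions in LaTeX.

Σ = -9/110

Compute t_(k+1)/t_k: get (k + 2)/(k + 5).
Normal form (A,B,C) = (k + 2, k + 5, 1).
Solve (k + 2)·f(k+1) − (k + 4)·f(k) = 1.
From deg A=1, deg B=1, deg C=0: d=2.
Solve for f: f(k) = k*(k + 5)/12 (degree 2 ≤ 2).
Get s_k = R·t_k = k*(-k - 5)/(3*(k + 2)*(k + 3)) with R(k) = B(k−1)f(k)/C(k) = k*(k + 4)*(k + 5)/12.
Verify: -4/(k**3 + 9*k**2 + 26*k + 24) matches t_k.
Sum = s_(8) − s_(2); s_(8) = -52/165, s_(2) = -7/30 ⇒ -9/110.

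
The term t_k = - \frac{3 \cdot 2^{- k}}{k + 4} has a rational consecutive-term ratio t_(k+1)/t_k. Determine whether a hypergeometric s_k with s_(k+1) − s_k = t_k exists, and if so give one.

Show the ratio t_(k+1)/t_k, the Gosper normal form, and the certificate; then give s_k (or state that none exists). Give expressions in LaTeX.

Step 1: r(k) = (k + 4)/(2*(k + 5)).
A = k/2 + 2, B = k + 5, C = 1.
f must satisfy (k/2 + 2)·f(k+1) − (k + 4)·f(k) = 1.
Degrees (1,1,0) ⇒ d ≤ -1.
Negative degree bound (-1): no f exists, t_k not Gosper-summable.

not Gosper-summable; s_k does not exist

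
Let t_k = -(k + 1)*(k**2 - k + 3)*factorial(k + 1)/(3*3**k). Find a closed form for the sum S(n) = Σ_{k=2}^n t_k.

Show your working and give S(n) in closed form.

Step 1: r(k) = (k + 2)**2*(-k + (k + 1)**2 + 2)/(3*(k + 1)*(k**2 - k + 3)).
Take A(k)=k/3 + 2/3, B(k)=1, C(k)=k**3 + 2*k + 3.
f must satisfy (k/3 + 2/3)·f(k+1) − (1)·f(k) = k**3 + 2*k + 3.
d = 2 from the (1,0,3) case.
Match coefficients ⇒ f(k) = 3*(k**2 - k - 3).
Then R = B(k−1)f/C = 3*(k**2 - k - 3)/((k + 1)*(k**2 - k + 3)), so s_k = R(k)·t_k = (-k**2 + k + 3)*factorial(k + 1)/3**k.
Verify: -(k + 1)*(k**2 - k + 3)*factorial(k + 1)/(3*3**k) matches t_k.
s_(n+1) = -3**(-n - 1)*(n**2 + n - 3)*factorial(n + 2) and s_(2) = 2/3, so S(n) = 3**(-n - 1)*(-2*3**n - n**4*factorial(n) - 4*n**3*factorial(n) - 2*n**2*factorial(n) + 7*n*factorial(n) + 6*factorial(n)).

S(n) = 3**(-n - 1)*(-2*3**n - n**4*factorial(n) - 4*n**3*factorial(n) - 2*n**2*factorial(n) + 7*n*factorial(n) + 6*factorial(n))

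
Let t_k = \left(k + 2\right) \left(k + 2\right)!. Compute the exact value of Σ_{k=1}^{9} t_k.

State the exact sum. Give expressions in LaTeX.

Compute t_(k+1)/t_k: get (k + 3)**2/(k + 2).
Take A(k)=k + 3, B(k)=1, C(k)=k + 2.
Need (k + 3)·f(k+1) − (1)·f(k) = k + 2.
From deg A=1, deg B=0, deg C=1: d=0.
Solve for f: f(k) = 1 (degree 0 ≤ 0).
Get s_k = R·t_k = factorial(k + 2) with R(k) = B(k−1)f(k)/C(k) = 1/(k + 2).
s_(k+1) − s_k = (k + 2)*factorial(k + 2) = t_k.
Sum = s_(10) − s_(1); s_(10) = 479001600, s_(1) = 6 ⇒ 479001594.

Σ = 479001594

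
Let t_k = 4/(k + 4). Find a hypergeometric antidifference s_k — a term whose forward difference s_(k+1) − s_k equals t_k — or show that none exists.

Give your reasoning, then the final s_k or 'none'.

Step 1: r(k) = (k + 4)/(k + 5).
Gosper form: A/B · C(k+1)/C(k) with A=k + 4, B=k + 5, C=1.
Solve (k + 4)·f(k+1) − (k + 4)·f(k) = 1.
d = 0 from the (1,1,0) case.
Generic f = c0 gives residual -1; -1 = 0 cannot hold, so t_k is not Gosper-summable.

not Gosper-summable; s_k does not exist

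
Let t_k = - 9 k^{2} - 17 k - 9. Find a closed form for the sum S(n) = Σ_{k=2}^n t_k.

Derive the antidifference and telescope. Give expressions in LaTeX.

S(n) = - 3 n^{3} - 13 n^{2} - 19 n + 35

r(k) = (9*k**2 + 35*k + 35)/(9*k**2 + 17*k + 9) after simplifying.
Gosper form: A/B · C(k+1)/C(k) with A=1, B=1, C=k**2 + 17*k/9 + 1.
Set up (1)·f(k+1) − (1)·f(k) − (k**2 + 17*k/9 + 1) = 0.
d = 3 from the (0,0,2) case.
A polynomial solution: f(k) = k*(3*k**2 + 4*k + 2)/9.
Then R = B(k−1)f/C = k*(3*k**2 + 4*k + 2)/(9*k**2 + 17*k + 9), so s_k = R(k)·t_k = k*(-3*k**2 - 4*k - 2).
s_(k+1) − s_k = -9*k**2 - 17*k - 9 = t_k.
Σ_(k=2)^n t_k = s_(n+1) − s_(2) = (-3*n**3 - 13*n**2 - 19*n - 9) − (-44), i.e. -3*n**3 - 13*n**2 - 19*n + 35.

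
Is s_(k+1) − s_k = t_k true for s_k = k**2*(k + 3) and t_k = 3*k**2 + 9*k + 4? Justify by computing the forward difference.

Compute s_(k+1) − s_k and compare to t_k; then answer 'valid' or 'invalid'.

valid; difference matches t_k

s_(k+1) = (k + 1)**2*(k + 4)
s_(k+1) − s_k = 3*k**2 + 9*k + 4
(s_(k+1) − s_k) − t_k = 0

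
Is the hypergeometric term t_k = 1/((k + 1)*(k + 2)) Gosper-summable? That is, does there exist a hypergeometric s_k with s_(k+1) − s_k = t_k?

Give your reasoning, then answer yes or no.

The ratio is (k + 1)/(k + 3).
So A=k + 1 and B=k + 3, with C=1.
Key eq: (k + 1)·f(k+1) = (k + 2)·f(k) + (1).
From deg A=1, deg B=1, deg C=0: d=1.
Coefficient equations give f(k) = k.
Certificate R = B(k−1)f/C = k*(k + 2) gives s_k = k/(k + 1).
Δs = 1/(k**2 + 3*k + 2), as required.

Yes. s_k = k/(k + 1).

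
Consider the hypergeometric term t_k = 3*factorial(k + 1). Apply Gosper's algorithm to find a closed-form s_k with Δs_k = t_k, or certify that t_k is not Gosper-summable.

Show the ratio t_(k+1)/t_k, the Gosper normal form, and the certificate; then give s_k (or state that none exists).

Ratio r(k) = k + 2.
A = k + 2, B = 1, C = 1.
Solve (k + 2)·f(k+1) − (1)·f(k) = 1.
deg f ≤ -1 (via 1,0,0).
d = -1 < 0 ⇒ no nonzero polynomial f; not summable.

no hypergeometric antidifference exists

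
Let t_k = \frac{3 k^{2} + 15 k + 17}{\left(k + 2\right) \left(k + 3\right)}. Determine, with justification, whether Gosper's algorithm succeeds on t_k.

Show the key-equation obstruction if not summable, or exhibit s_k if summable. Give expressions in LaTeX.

Ratio r(k) = (k + 2)*(15*k + 3*(k + 1)**2 + 32)/((k + 4)*(3*k**2 + 15*k + 17)).
Normal form (A,B,C) = (k + 2, k + 4, k**2 + 5*k + 17/3).
f must satisfy (k + 2)·f(k+1) − (k + 3)·f(k) = k**2 + 5*k + 17/3.
Degrees (1,1,2) ⇒ d ≤ 2.
A polynomial solution: f(k) = k*(6*k + 11)/6.
R(k) = B(k−1)·f(k)/C(k) = k*(k + 3)*(6*k + 11)/(2*(3*k**2 + 15*k + 17)); s_k = R·t_k = k*(6*k + 11)/(2*(k + 2)).
Verify: (3*k**2 + 15*k + 17)/(k**2 + 5*k + 6) matches t_k.

Yes. s_k = \frac{k \left(6 k + 11\right)}{2 \left(k + 2\right)}.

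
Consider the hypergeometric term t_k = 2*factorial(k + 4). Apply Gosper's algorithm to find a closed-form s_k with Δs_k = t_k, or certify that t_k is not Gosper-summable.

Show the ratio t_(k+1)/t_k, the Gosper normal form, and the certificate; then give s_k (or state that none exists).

Compute t_(k+1)/t_k: get k + 5.
So A=k + 5 and B=1, with C=1.
f must satisfy (k + 5)·f(k+1) − (1)·f(k) = 1.
Degrees (1,0,0) ⇒ d ≤ -1.
Bound -1 < 0, so the key equation has no polynomial solution.

none (Gosper's algorithm certifies no s_k)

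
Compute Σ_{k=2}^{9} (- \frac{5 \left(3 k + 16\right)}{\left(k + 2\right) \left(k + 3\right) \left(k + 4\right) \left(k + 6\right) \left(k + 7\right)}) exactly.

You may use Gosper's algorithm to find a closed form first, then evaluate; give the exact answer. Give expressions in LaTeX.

Compute t_(k+1)/t_k: get (k + 2)*(k + 6)*(3*k + 19)/((k + 5)*(k + 8)*(3*k + 16)).
Factor: A=k + 2; B=k + 8; C=k**2 + 31*k/3 + 80/3.
Set up (k + 2)·f(k+1) − (k + 7)·f(k) − (k**2 + 31*k/3 + 80/3) = 0.
deg f ≤ 5 (via 1,1,2).
Coefficient equations give f(k) = k*(k + 4)*(k + 5)*(k**2 + 11*k + 36)/108.
Then R = B(k−1)f/C = k*(k + 4)*(k + 7)*(k**2 + 11*k + 36)/(36*(3*k + 16)), so s_k = R(k)·t_k = 5*k*(-k**2 - 11*k - 36)/(36*(k**3 + 11*k**2 + 36*k + 36)).
Check: Δs_k = 5*(-3*k - 16)/(k**5 + 22*k**4 + 185*k**3 + 740*k**2 + 1404*k + 1008). ✓
Telescoping: Σ = s_(10) − s_(2) = -1025/7488 − (-31/288) = -73/2496.

Σ = -73/2496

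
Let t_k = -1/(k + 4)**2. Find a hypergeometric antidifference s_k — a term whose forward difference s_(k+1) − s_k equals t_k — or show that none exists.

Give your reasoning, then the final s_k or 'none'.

not Gosper-summable; s_k does not exist

t_(k+1)/t_k = (k + 4)**2/(k + 5)**2.
Normal form (A,B,C) = (k**2 + 8*k + 16, k**2 + 10*k + 25, 1).
Key eq: (k**2 + 8*k + 16)·f(k+1) = (k**2 + 8*k + 16)·f(k) + (1).
deg f ≤ 0 (via 2,2,0).
Generic f = c0 gives residual -1; -1 = 0 cannot hold, so t_k is not Gosper-summable.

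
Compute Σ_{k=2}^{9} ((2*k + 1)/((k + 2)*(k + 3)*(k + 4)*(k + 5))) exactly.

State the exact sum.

Σ = 109/5460

Ratio r(k) = (k + 2)*(2*k + 3)/((k + 6)*(2*k + 1)).
Take A(k)=k + 2, B(k)=k + 6, C(k)=k + 1/2.
Need (k + 2)·f(k+1) − (k + 5)·f(k) = k + 1/2.
Bound: deg f ≤ 3.
Solve for f: f(k) = k*(k**2 + 9*k + 2)/48 (degree 3 ≤ 3).
Then R = B(k−1)f/C = k*(k + 5)*(k**2 + 9*k + 2)/(24*(2*k + 1)), so s_k = R(k)·t_k = k*(k**2 + 9*k + 2)/(24*(k + 2)*(k + 3)*(k + 4)).
Check: Δs_k = (2*k + 1)/(k**4 + 14*k**3 + 71*k**2 + 154*k + 120). ✓
Telescoping: Σ = s_(10) − s_(2) = 10/273 − (1/60) = 109/5460.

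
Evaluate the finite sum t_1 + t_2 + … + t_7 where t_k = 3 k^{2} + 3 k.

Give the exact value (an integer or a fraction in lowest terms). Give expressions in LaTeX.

Σ = 504

r(k) = (k + 2)/k after simplifying.
Factor: A=1; B=1; C=k**2 + k.
Solve (1)·f(k+1) − (1)·f(k) = k**2 + k.
Bound: deg f ≤ 3.
Coefficient equations give f(k) = k*(k - 1)*(k + 1)/3.
Then R = B(k−1)f/C = (k - 1)/3, so s_k = R(k)·t_k = k**3 - k.
Check: Δs_k = 3*k*(k + 1). ✓
Sum = s_(8) − s_(1); s_(8) = 504, s_(1) = 0 ⇒ 504.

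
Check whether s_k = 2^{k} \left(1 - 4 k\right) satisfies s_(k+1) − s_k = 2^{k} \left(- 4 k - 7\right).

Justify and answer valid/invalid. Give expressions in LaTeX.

Valid — Δs_k = t_k.

s_(k+1) = 2**(k + 1)*(-4*k - 3)
s_(k+1) − s_k = 2**k*(-4*k - 7)
(s_(k+1) − s_k) − t_k = 0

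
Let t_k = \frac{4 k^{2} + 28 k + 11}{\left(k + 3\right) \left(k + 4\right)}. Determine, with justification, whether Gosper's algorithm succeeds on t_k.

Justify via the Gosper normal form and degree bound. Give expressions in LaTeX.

Yes. s_k = \frac{k \left(12 k - 1\right)}{3 \left(k + 3\right)}.

t_(k+1)/t_k = (k + 3)*(28*k + 4*(k + 1)**2 + 39)/((k + 5)*(4*k**2 + 28*k + 11)).
So A=k + 3 and B=k + 5, with C=k**2 + 7*k + 11/4.
Solve (k + 3)·f(k+1) − (k + 4)·f(k) = k**2 + 7*k + 11/4.
d = 2 from the (1,1,2) case.
Solving with deg f ≤ 2: f(k) = k*(12*k - 1)/12.
Then R = B(k−1)f/C = k*(k + 4)*(12*k - 1)/(3*(4*k**2 + 28*k + 11)), so s_k = R(k)·t_k = k*(12*k - 1)/(3*(k + 3)).
s_(k+1) − s_k = (4*k**2 + 28*k + 11)/(k**2 + 7*k + 12) = t_k.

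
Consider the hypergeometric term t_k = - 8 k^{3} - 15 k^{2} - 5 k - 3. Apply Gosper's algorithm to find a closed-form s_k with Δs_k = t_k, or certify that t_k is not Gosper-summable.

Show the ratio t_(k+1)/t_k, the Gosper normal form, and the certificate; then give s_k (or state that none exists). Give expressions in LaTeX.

Compute t_(k+1)/t_k: get (8*k**3 + 39*k**2 + 59*k + 31)/(8*k**3 + 15*k**2 + 5*k + 3).
Normal form (A,B,C) = (1, 1, k**3 + 15*k**2/8 + 5*k/8 + 3/8).
f must satisfy (1)·f(k+1) − (1)·f(k) = k**3 + 15*k**2/8 + 5*k/8 + 3/8.
deg f ≤ 4 (via 0,0,3).
A polynomial solution: f(k) = k*(2*k**3 + k**2 - 3*k + 3)/8.
R(k) = B(k−1)·f(k)/C(k) = k*(2*k**3 + k**2 - 3*k + 3)/(8*k**3 + 15*k**2 + 5*k + 3); s_k = R·t_k = k*(-2*k**3 - k**2 + 3*k - 3).
s_(k+1) − s_k = -8*k**3 - 15*k**2 - 5*k - 3 = t_k.

s_k = k \left(- 2 k^{3} - k^{2} + 3 k - 3\right)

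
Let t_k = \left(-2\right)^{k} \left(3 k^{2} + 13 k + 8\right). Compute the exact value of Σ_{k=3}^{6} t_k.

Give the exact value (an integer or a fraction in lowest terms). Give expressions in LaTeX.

Σ = 8816

r(k) = 2*(-3*k**2 - 19*k - 24)/(3*k**2 + 13*k + 8) after simplifying.
Normal form (A,B,C) = (-2, 1, k**2 + 13*k/3 + 8/3).
Set up (-2)·f(k+1) − (1)·f(k) − (k**2 + 13*k/3 + 8/3) = 0.
Degrees (0,0,2) ⇒ d ≤ 2.
Coefficient equations give f(k) = -k*(k + 3)/3.
R(k) = B(k−1)·f(k)/C(k) = -k*(k + 3)/(3*k**2 + 13*k + 8); s_k = R·t_k = (-2)**k*k*(-k - 3).
Δs = (-2)**k*(3*k**2 + 13*k + 8), as required.
Evaluate s at k=7 and k=3: 8960 and 144; difference 8816.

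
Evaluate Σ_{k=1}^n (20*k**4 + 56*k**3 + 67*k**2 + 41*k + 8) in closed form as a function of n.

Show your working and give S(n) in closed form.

S(n) = n*(4*n**4 + 24*n**3 + 57*n**2 + 68*n + 39)

The ratio is (20*k**4 + 136*k**3 + 355*k**2 + 423*k + 192)/(20*k**4 + 56*k**3 + 67*k**2 + 41*k + 8).
Factor: A=1; B=1; C=k**4 + 14*k**3/5 + 67*k**2/20 + 41*k/20 + 2/5.
Key eq: (1)·f(k+1) = (1)·f(k) + (k**4 + 14*k**3/5 + 67*k**2/20 + 41*k/20 + 2/5).
From deg A=0, deg B=0, deg C=4: d=5.
A polynomial solution: f(k) = k*(4*k**4 + 4*k**3 + k**2 + k - 2)/20.
R(k) = B(k−1)·f(k)/C(k) = k*(4*k**4 + 4*k**3 + k**2 + k - 2)/(20*k**4 + 56*k**3 + 67*k**2 + 41*k + 8); s_k = R·t_k = k*(4*k**4 + 4*k**3 + k**2 + k - 2).
s_(k+1) − s_k = 20*k**4 + 56*k**3 + 67*k**2 + 41*k + 8 = t_k.
Σ_(k=1)^n t_k = s_(n+1) − s_(1) = (4*n**5 + 24*n**4 + 57*n**3 + 68*n**2 + 39*n + 8) − (8), i.e. n*(4*n**4 + 24*n**3 + 57*n**2 + 68*n + 39).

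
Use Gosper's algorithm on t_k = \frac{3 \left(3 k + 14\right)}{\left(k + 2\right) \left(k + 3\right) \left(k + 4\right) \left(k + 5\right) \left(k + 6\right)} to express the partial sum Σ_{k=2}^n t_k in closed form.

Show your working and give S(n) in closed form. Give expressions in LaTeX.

S(n) = \frac{3 \left(n^{3} + 13 n^{2} + 54 n - 68\right)}{140 \left(n^{3} + 13 n^{2} + 54 n + 72\right)}

Compute t_(k+1)/t_k: get (k + 2)*(3*k + 17)/((k + 7)*(3*k + 14)).
Take A(k)=k + 2, B(k)=k + 7, C(k)=k + 14/3.
Set up (k + 2)·f(k+1) − (k + 6)·f(k) − (k + 14/3) = 0.
deg f ≤ 4 (via 1,1,1).
Match coefficients ⇒ f(k) = k*(k + 4)*(k**2 + 10*k + 31)/90.
So s_k = (B(k−1)f/C)·t_k = (k*(k + 4)*(k + 6)*(k**2 + 10*k + 31)/(30*(3*k + 14)))·t_k = k*(k**2 + 10*k + 31)/(10*(k**3 + 10*k**2 + 31*k + 30)).
Δs = 3*(3*k + 14)/(k**5 + 20*k**4 + 155*k**3 + 580*k**2 + 1044*k + 720), as required.
Telescope: S(n) = s_(n+1) − s_(2) = (n**3 + 13*n**2 + 54*n + 42)/(10*(n**3 + 13*n**2 + 54*n + 72)) − (11/140) = 3*(n**3 + 13*n**2 + 54*n - 68)/(140*(n**3 + 13*n**2 + 54*n + 72)).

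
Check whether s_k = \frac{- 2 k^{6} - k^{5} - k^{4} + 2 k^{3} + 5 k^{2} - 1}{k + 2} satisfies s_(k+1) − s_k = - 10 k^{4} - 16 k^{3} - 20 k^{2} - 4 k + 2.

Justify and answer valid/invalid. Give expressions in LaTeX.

s_(k+1) = (-2*k**6 - 13*k**5 - 36*k**4 - 52*k**3 - 35*k**2 - 5*k + 2)/(k + 3)
s_(k+1) − s_k = (-10*k**6 - 58*k**5 - 123*k**4 - 150*k**3 - 90*k**2 - 7*k + 7)/(k**2 + 5*k + 6)
(s_(k+1) − s_k) − t_k = (8*k**5 + 37*k**4 + 50*k**3 + 48*k**2 + 7*k - 5)/(k**2 + 5*k + 6)

Invalid: residual \frac{8 k^{5} + 37 k^{4} + 50 k^{3} + 48 k^{2} + 7 k - 5}{k^{2} + 5 k + 6} ≠ 0.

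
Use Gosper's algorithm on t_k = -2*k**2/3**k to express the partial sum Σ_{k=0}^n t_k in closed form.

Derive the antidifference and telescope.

r(k) = (k + 1)**2/(3*k**2) after simplifying.
Gosper form: A/B · C(k+1)/C(k) with A=1/3, B=1, C=k**2.
Solve (1/3)·f(k+1) − (1)·f(k) = k**2.
Bound: deg f ≤ 2.
A polynomial solution: f(k) = -3*(k**2 + k + 1)/2.
Certificate R = B(k−1)f/C = -3*(k**2 + k + 1)/(2*k**2) gives s_k = 3**(1 - k)*(k**2 + k + 1).
Δs = -2*k**2/3**k, as required.
Telescope: S(n) = s_(n+1) − s_(0) = (n**2 + 3*n + 3)/3**n − (3) = (-3**(n + 1) + n**2 + 3*n + 3)/3**n.

S(n) = (-3**(n + 1) + n**2 + 3*n + 3)/3**n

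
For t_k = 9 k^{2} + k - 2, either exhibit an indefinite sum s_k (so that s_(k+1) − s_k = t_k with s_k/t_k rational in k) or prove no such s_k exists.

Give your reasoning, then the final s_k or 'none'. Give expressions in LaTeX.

s_k = k \left(3 k^{2} - 4 k - 1\right)

Compute t_(k+1)/t_k: get (k + 9*(k + 1)**2 - 1)/(9*k**2 + k - 2).
A = 1, B = 1, C = k**2 + k/9 - 2/9.
Key eq: (1)·f(k+1) = (1)·f(k) + (k**2 + k/9 - 2/9).
Degrees (0,0,2) ⇒ d ≤ 3.
Solving with deg f ≤ 3: f(k) = k*(3*k**2 - 4*k - 1)/9.
Get s_k = R·t_k = k*(3*k**2 - 4*k - 1) with R(k) = B(k−1)f(k)/C(k) = k*(3*k**2 - 4*k - 1)/(9*k**2 + k - 2).
Check: Δs_k = 9*k**2 + k - 2. ✓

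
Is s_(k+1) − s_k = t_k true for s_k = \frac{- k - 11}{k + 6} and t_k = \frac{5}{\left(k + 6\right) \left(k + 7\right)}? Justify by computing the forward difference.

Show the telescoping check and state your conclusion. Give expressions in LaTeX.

Valid — Δs_k = t_k.

s_(k+1) = (-k - 12)/(k + 7)
s_(k+1) − s_k = 5/(k**2 + 13*k + 42)
(s_(k+1) − s_k) − t_k = 0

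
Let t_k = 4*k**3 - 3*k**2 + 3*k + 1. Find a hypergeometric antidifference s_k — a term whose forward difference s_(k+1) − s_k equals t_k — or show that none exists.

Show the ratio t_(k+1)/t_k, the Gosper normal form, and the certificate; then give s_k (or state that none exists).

s_k = k*(k**3 - 3*k**2 + 4*k - 1)

Ratio r(k) = (4*k**3 + 9*k**2 + 9*k + 5)/(4*k**3 - 3*k**2 + 3*k + 1).
Take A(k)=1, B(k)=1, C(k)=k**3 - 3*k**2/4 + 3*k/4 + 1/4.
Key eq: (1)·f(k+1) = (1)·f(k) + (k**3 - 3*k**2/4 + 3*k/4 + 1/4).
Degrees (0,0,3) ⇒ d ≤ 4.
Coefficient equations give f(k) = k*(k**3 - 3*k**2 + 4*k - 1)/4.
Then R = B(k−1)f/C = k*(k**3 - 3*k**2 + 4*k - 1)/((4*k + 1)*(k**2 - k + 1)), so s_k = R(k)·t_k = k*(k**3 - 3*k**2 + 4*k - 1).
s_(k+1) − s_k = 4*k**3 - 3*k**2 + 3*k + 1 = t_k.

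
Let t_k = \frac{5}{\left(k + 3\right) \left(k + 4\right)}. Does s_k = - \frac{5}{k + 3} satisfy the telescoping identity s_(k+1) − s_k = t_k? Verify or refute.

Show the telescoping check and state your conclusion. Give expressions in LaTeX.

s_(k+1) = -5/(k + 4)
s_(k+1) − s_k = 5/((k + 3)*(k + 4))
(s_(k+1) − s_k) − t_k = 0

Valid — Δs_k = t_k.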